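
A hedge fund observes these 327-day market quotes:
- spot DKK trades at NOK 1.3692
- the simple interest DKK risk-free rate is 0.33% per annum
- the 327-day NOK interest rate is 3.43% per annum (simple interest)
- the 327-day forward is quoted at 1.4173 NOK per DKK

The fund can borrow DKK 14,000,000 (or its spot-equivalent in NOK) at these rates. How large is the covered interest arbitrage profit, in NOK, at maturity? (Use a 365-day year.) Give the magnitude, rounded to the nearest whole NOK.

NOK 143,023

T = 327/365 years.
Route A — deposit DKK, sell forward: 14,000,000 × 1.0029564384 × 1.4173 = NOK 19,900,862.24.
Route B — convert at spot, deposit NOK: 14,000,000 × 1.3692 × 1.0307290411 = NOK 19,757,838.84.
The quoted forward overvalues DKK, so borrow NOK, buy DKK at spot, deposit the DKK at 0.33%, and sell the proceeds forward at 1.4173.
Profit = 19,900,862.24 − 19,757,838.84 = NOK 143,023.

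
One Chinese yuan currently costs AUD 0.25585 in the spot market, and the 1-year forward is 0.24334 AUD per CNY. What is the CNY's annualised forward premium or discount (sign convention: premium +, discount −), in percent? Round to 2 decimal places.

T = 1 year.
CNY trades forward at -4.88958% vs spot over the period.
Annualise by dividing by T: -0.0488958 / 1 = -0.048896 → -4.89%.

-4.89%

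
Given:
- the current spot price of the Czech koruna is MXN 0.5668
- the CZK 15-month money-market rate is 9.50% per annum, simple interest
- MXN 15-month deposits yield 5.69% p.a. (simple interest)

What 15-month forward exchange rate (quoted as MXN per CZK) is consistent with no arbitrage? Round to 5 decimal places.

T = 15/12 years.
MXN accumulates by 1 + 0.0569×15/12 = 1.071125.
Growth of 1 CZK over T: 1 + 0.0950×15/12 = 1.118750.
Forward (MXN per CZK) = 0.5668 × 1.071125 / 1.118750 = 0.5426714.

0.54267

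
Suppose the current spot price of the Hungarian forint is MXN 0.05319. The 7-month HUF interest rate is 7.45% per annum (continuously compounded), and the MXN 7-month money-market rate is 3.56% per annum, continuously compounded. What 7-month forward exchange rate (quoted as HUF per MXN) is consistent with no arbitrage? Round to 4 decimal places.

T = 7/12 years.
Growth of 1 MXN over T: e^(0.0356×7/12) = 1.02098379.
Growth of 1 HUF over T: e^(0.0745×7/12) = 1.04441648.
CIP: F = S · (grow MXN)/(grow HUF) = 0.05319 × 1.02098379/1.04441648 = 0.051996621 MXN per HUF.
Invert for HUF per MXN: 1 / 0.051996621 = 19.2320.

19.2320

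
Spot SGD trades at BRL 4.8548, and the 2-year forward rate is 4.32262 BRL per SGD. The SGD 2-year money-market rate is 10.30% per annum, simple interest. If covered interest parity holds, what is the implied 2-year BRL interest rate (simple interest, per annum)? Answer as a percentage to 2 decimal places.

T = 2 years.
By CIP, F/S equals the BRL-to-SGD growth ratio: 4.32262/4.8548 = 0.8903807.
SGD growth factor: 1 + 0.1030×2 = 1.206000.
Hence g_BRL = 1.0737991.
(1.0737991 − 1)/T = 0.036900, i.e. 3.69%.

3.69%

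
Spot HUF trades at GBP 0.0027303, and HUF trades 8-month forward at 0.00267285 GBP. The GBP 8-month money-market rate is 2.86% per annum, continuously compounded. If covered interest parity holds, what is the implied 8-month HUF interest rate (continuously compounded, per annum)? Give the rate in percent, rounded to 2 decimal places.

T = 8/12 years.
F/S = 0.00267285/0.0027303 = 0.9789584 = (growth of GBP) / (growth of HUF).
The GBP side grows by e^(0.0286×8/12) = 1.0192496.
So the HUF growth factor = 1.0411572.
r = ln(1.0411572)/(8/12) = 0.060499 → 6.05%.

6.05%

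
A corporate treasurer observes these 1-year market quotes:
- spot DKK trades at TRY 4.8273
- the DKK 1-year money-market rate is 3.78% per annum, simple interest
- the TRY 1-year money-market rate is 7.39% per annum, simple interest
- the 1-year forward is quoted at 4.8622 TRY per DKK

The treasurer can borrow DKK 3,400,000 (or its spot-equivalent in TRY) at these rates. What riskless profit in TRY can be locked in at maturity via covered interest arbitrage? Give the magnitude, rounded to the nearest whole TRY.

T = 1 year.
Keep in DKK, deliver into the forward: 3,400,000·1.037800·4.8622 = TRY 17,156,369.94.
Swap to TRY now, deposit: 3,400,000·4.8273·1.073900 = TRY 17,625,727.40.
The quoted forward undervalues DKK, so borrow DKK, convert to TRY at spot, deposit the TRY at 7.39%, and buy DKK forward at 4.8622 to cover the loan.
Profit = 17,625,727.40 − 17,156,369.94 = TRY 469,357.

TRY 469,357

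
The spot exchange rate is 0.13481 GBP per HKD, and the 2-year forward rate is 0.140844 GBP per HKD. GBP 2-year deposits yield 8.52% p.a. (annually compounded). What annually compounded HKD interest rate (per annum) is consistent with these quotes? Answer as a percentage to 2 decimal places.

T = 2 years.
F/S = 0.140844/0.13481 = 1.0447593 = (growth of GBP) / (growth of HKD).
The GBP side grows by (1 + 0.0852)^2 = 1.177659.
Hence g_HKD = 1.127206.
Annualise: 1.127206^(1/2) − 1 = 0.061700 = 6.17%.

6.17%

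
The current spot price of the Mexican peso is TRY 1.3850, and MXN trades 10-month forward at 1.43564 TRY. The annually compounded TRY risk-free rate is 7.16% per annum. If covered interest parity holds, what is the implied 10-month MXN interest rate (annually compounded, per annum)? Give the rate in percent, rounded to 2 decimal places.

2.64%

T = 10/12 years.
By CIP, F/S equals the TRY-to-MXN growth ratio: 1.43564/1.385 = 1.0365632.
The TRY side grows by (1 + 0.0716)^(10/12) = 1.0593202.
Hence g_MXN = 1.0219543.
r = 1.0219543^(12/10) − 1 = 0.026403 → 2.64%.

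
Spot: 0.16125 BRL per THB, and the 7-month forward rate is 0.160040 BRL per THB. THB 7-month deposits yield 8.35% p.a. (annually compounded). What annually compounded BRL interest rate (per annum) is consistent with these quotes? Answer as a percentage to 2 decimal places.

T = 7/12 years.
F/S = 0.16004/0.16125 = 0.9924961 = (growth of BRL) / (growth of THB).
The THB side grows by (1 + 0.0835)^(7/12) = 1.0478928.
Hence g_BRL = 1.0400295.
Annualise: 1.0400295^(12/7) − 1 = 0.069599 = 6.96%.

6.96%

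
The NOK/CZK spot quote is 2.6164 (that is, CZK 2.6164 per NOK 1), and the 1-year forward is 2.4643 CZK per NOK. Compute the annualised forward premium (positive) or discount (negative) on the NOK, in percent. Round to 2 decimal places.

-5.81%

T = 1 year.
(F − S)/S = (2.4643 − 2.6164)/2.6164 = -0.0581333.
Annualise by dividing by T: -0.0581333 / 1 = -0.058133 → -5.81%.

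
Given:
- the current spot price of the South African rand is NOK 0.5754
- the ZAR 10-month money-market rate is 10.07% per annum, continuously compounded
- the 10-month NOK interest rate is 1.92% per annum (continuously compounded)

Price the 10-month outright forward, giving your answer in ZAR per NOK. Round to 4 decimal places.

T = 10/12 years.
Growth of 1 NOK over T: e^(0.0192×10/12) = 1.0161287.
ZAR accumulates by e^(0.1007×10/12) = 1.0875383.
Forward (NOK per ZAR) = 0.5754 × 1.0161287 / 1.0875383 = 0.5376183.
Invert for ZAR per NOK: 1 / 0.5376183 = 1.8601.

1.8601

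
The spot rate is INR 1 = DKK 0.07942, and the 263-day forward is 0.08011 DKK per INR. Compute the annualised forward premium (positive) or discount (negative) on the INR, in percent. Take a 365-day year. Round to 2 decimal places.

T = 263/365 years.
Period premium: (0.08011 − 0.07942)/0.07942 = 0.0086880.
Annualise by dividing by T: 0.0086880 / (263/365) = 0.012057 → 1.21%.

+1.21%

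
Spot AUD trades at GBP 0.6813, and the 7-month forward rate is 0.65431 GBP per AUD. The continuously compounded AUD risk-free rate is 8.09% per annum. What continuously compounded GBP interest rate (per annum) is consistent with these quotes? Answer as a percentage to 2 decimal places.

1.16%

T = 7/12 years.
F/S = 0.65431/0.6813 = 0.9603846 = (growth of GBP) / (growth of AUD).
AUD growth factor: e^(0.0809×7/12) = 1.0483229.
Hence g_GBP = 1.0067932.
Take logs: ln 1.0067932 / (7/12) = 0.011606, so 1.16%.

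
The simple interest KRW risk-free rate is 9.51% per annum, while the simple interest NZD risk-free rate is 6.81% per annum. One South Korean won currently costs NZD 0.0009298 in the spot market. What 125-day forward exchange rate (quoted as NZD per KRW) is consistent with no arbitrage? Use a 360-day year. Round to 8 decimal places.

T = 125/360 years.
NZD accumulates by 1 + 0.0681×125/360 = 1.0236458.
KRW accumulates by 1 + 0.0951×125/360 = 1.0330208.
Forward (NZD per KRW) = 0.0009298 × 1.0236458 / 1.0330208 = 0.0009213618.

0.00092136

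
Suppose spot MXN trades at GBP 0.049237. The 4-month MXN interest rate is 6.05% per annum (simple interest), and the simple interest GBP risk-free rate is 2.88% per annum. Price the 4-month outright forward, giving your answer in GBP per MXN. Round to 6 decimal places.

0.048727

T = 4/12 years.
GBP growth factor: 1 + 0.0288×4/12 = 1.009600.
MXN growth factor: 1 + 0.0605×4/12 = 1.0201667.
So F = 0.049237 × 1.009600 / 1.0201667 = 0.04872701 (GBP/MXN).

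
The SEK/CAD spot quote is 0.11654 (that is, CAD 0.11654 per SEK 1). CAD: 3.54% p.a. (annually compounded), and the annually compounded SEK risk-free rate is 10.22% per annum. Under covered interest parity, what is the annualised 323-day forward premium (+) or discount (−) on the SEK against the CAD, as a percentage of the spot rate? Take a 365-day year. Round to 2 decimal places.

T = 323/365 years.
CIP forward (CAD per SEK) = 0.11654 × 1.0312636/1.0899274 = 0.11026740.
(F − S)/S ÷ T = (0.11026740 − 0.11654)/0.11654/(323/365) = -0.060822 → -6.08%.

-6.08%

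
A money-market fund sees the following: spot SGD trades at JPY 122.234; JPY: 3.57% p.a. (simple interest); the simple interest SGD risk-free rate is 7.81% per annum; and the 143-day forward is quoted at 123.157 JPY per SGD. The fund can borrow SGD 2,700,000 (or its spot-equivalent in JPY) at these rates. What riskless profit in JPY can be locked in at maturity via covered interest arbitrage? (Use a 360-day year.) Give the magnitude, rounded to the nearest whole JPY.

T = 143/360 years.
Invest the SGD and cover forward: 2,700,000 × 1.03102305556 × 123.157 = JPY 342,839,807.42.
Convert at spot and invest in JPY: 2,700,000 × 122.234 × 1.01418083333 = JPY 334,711,925.95.
The quoted forward overvalues SGD, so borrow JPY, buy SGD at spot, deposit the SGD at 7.81%, and sell the proceeds forward at 123.157.
Profit = 342,839,807.42 − 334,711,925.95 = JPY 8,127,881.

JPY 8,127,881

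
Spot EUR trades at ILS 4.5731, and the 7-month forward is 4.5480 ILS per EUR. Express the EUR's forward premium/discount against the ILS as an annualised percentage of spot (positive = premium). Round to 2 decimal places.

T = 7/12 years.
Period premium: (4.5480 − 4.5731)/4.5731 = -0.0054886.
Annualise by dividing by T: -0.0054886 / (7/12) = -0.009409 → -0.94%.

-0.94%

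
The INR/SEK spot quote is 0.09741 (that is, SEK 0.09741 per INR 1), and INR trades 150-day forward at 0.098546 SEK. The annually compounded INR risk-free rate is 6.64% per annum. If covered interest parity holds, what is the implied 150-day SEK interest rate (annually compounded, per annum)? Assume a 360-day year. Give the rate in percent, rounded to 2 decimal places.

T = 150/360 years.
CIP gives F = S · g_SEK/g_INR, so g_SEK/g_INR = 0.098546/0.09741 = 1.0116620.
INR growth factor: (1 + 0.0664)^(150/360) = 1.0271489.
So the SEK growth factor = 1.0391275.
r = 1.0391275^(360/150) − 1 = 0.096491 → 9.65%.

9.65%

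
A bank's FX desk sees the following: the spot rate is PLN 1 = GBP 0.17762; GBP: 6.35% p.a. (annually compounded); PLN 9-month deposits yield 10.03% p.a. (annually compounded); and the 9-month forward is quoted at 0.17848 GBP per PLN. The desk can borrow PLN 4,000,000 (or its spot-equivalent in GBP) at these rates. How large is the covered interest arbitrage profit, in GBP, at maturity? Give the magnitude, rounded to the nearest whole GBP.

GBP 22,923

T = 9/12 years.
Invest the PLN and cover forward: 4,000,000 × 1.07431919 × 0.17848 = GBP 766,977.96.
Convert at spot and invest in GBP: 4,000,000 × 0.17762 × 1.04725664 = GBP 744,054.90.
The quoted forward overvalues PLN, so borrow GBP, buy PLN at spot, deposit the PLN at 10.03%, and sell the proceeds forward at 0.17848.
The gap between the two covered legs is GBP 22,923.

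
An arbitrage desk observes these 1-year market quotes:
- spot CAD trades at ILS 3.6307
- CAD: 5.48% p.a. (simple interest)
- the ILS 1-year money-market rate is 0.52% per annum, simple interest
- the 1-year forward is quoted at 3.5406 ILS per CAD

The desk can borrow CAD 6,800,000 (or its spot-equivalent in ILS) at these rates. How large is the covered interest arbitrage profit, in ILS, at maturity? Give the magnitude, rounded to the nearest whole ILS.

T = 1 year.
Keep in CAD, deliver into the forward: 6,800,000·1.054800·3.5406 = ILS 25,395,449.18.
Swap to ILS now, deposit: 6,800,000·3.6307·1.005200 = ILS 24,817,141.55.
The quoted forward overvalues CAD, so borrow ILS, buy CAD at spot, deposit the CAD at 5.48%, and sell the proceeds forward at 3.5406.
The gap between the two covered legs is ILS 578,308.

ILS 578,308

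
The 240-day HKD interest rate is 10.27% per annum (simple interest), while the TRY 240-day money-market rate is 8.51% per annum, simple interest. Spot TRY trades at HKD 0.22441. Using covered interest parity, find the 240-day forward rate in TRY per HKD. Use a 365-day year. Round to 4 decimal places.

4.4078

T = 240/365 years.
Growth of 1 HKD over T: 1 + 0.1027×240/365 = 1.0675288.
Growth of 1 TRY over T: 1 + 0.0851×240/365 = 1.0559562.
Forward (HKD per TRY) = 0.22441 × 1.0675288 / 1.0559562 = 0.2268694.
Quoted the other way: 1/0.2268694 = 4.4078 TRY per HKD.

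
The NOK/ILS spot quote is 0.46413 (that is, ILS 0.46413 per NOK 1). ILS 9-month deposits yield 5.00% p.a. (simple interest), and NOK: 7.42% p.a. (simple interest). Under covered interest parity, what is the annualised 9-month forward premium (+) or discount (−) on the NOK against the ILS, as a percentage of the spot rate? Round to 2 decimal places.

T = 9/12 years.
No-arbitrage forward: 0.46413 × 1.037500 / 1.055650 = 0.45615012 ILS/NOK.
(F − S)/S ÷ T = (0.45615012 − 0.46413)/0.46413/(9/12) = -0.022924 → -2.29%.

-2.29%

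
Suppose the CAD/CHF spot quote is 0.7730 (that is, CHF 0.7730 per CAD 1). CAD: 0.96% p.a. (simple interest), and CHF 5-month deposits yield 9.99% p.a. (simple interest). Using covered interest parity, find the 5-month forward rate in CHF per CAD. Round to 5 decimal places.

0.80197

T = 5/12 years.
CHF accumulates by 1 + 0.0999×5/12 = 1.041625.
CAD growth factor: 1 + 0.0096×5/12 = 1.004000.
CIP: F = S · (grow CHF)/(grow CAD) = 0.773 × 1.041625/1.004000 = 0.8019683 CHF per CAD.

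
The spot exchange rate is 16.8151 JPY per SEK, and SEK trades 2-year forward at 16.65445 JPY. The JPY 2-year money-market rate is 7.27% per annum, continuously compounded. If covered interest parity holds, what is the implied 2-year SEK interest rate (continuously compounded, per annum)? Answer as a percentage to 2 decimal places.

7.75%

T = 2 years.
CIP gives F = S · g_JPY/g_SEK, so g_JPY/g_SEK = 16.65445/16.8151 = 0.9904461.
The JPY side grows by e^(0.0727×2) = 1.1565021.
That pins the SEK growth at 1.1676578.
r = ln(1.1676578)/2 = 0.077500 → 7.75%.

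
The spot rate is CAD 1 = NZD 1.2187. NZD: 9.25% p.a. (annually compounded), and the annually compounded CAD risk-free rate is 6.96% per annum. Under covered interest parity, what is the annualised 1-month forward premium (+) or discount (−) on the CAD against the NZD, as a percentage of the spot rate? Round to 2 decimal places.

T = 1/12 years.
CIP forward (NZD per CAD) = 1.2187 × 1.0073996/1.0056228 = 1.2208533.
(F − S)/S ÷ T = (1.2208533 − 1.2187)/1.2187/(1/12) = 0.021203 → 2.12%.

+2.12%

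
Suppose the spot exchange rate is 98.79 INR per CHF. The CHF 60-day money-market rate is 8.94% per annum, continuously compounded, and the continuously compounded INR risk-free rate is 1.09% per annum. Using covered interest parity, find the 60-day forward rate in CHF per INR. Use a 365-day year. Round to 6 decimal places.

0.010254

T = 60/365 years.
Growth of 1 INR over T: e^(0.0109×60/365) = 1.0017934.
Growth of 1 CHF over T: e^(0.0894×60/365) = 1.0148044.
CIP: F = S · (grow INR)/(grow CHF) = 98.79 × 1.0017934/1.0148044 = 97.52339 INR per CHF.
Quoted the other way: 1/97.52339 = 0.010254 CHF per INR.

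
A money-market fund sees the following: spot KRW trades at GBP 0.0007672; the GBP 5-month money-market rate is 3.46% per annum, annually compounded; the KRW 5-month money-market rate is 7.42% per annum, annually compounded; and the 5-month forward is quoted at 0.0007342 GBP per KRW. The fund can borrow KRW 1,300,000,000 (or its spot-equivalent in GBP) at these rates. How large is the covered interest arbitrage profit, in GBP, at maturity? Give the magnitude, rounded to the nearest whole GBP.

GBP 28,242

T = 5/12 years.
Keep in KRW, deliver into the forward: 1,300,000,000·1.03027259·0.0007342 = GBP 983,353.98.
Swap to GBP now, deposit: 1,300,000,000·0.0007672·1.01427378 = GBP 1,011,596.10.
The quoted forward undervalues KRW, so borrow KRW, convert to GBP at spot, deposit the GBP at 3.46%, and buy KRW forward at 0.0007342 to cover the loan.
The gap between the two covered legs is GBP 28,242.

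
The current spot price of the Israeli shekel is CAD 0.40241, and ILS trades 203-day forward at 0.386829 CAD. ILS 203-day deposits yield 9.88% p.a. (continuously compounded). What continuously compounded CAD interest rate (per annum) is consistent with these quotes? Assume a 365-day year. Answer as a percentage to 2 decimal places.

T = 203/365 years.
F/S = 0.386829/0.40241 = 0.9612808 = (growth of CAD) / (growth of ILS).
The ILS side grows by e^(0.0988×203/365) = 1.0564868.
That pins the CAD growth at 1.0155805.
r = ln(1.0155805)/(203/365) = 0.027798 → 2.78%.

2.78%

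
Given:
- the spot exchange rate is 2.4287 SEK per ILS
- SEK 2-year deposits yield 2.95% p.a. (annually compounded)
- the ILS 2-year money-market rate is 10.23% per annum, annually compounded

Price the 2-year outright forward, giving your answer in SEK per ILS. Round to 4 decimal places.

2.1185

T = 2 years.
Growth of 1 SEK over T: (1 + 0.0295)^2 = 1.0598703.
ILS accumulates by (1 + 0.1023)^2 = 1.2150653.
Forward (SEK per ILS) = 2.4287 × 1.0598703 / 1.2150653 = 2.118493.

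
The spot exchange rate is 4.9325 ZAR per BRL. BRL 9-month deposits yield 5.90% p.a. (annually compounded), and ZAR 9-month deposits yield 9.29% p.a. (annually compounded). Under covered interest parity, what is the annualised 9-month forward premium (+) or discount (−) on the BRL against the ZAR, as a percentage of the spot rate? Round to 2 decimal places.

T = 9/12 years.
No-arbitrage forward: 4.9325 × 1.0688957 / 1.0439314 = 5.0504545 ZAR/BRL.
Annualised premium = (F − S)/S × (1/T) = (5.0504545 − 4.9325)/4.9325 ÷ (9/12) = 3.19%.

+3.19%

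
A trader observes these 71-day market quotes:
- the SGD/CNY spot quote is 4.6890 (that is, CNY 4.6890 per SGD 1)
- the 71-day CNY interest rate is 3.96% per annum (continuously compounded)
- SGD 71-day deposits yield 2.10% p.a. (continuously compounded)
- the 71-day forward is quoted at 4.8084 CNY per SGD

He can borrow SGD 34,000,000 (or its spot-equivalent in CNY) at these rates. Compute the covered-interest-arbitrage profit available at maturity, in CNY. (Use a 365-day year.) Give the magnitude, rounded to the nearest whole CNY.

CNY 3,495,991

T = 71/365 years.
Keep in SGD, deliver into the forward: 34,000,000·1.00409328621·4.8084 = CNY 164,154,793.35.
Swap to CNY now, deposit: 34,000,000·4.6890·1.00773275823 = CNY 160,658,802.71.
The quoted forward overvalues SGD, so borrow CNY, buy SGD at spot, deposit the SGD at 2.10%, and sell the proceeds forward at 4.8084.
The gap between the two covered legs is CNY 3,495,991.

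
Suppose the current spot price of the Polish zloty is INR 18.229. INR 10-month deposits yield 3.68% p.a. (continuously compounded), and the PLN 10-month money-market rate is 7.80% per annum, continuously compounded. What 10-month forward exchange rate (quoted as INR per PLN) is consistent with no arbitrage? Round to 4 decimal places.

T = 10/12 years.
INR accumulates by e^(0.0368×10/12) = 1.03114173.
Growth of 1 PLN over T: e^(0.0780×10/12) = 1.06715902.
So F = 18.229 × 1.03114173 / 1.06715902 = 17.613760 (INR/PLN).

17.6138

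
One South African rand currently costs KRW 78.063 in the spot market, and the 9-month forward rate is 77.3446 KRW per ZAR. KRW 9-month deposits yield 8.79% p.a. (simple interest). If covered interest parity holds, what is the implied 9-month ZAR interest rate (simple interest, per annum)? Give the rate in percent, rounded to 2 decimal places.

10.11%

T = 9/12 years.
CIP gives F = S · g_KRW/g_ZAR, so g_KRW/g_ZAR = 77.3446/78.063 = 0.9907972.
KRW growth factor: 1 + 0.0879×9/12 = 1.065925.
Hence g_ZAR = 1.0758256.
r = (1.0758256 − 1)/(9/12) = 0.101101 → 10.11%.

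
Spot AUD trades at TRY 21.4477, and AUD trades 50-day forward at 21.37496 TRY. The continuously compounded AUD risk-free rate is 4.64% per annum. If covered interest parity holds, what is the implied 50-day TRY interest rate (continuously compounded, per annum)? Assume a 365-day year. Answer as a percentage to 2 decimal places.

T = 50/365 years.
F/S = 21.37496/21.4477 = 0.9966085 = (growth of TRY) / (growth of AUD).
The AUD side grows by e^(0.0464×50/365) = 1.0063764.
That pins the TRY growth at 1.0029633.
r = ln(1.0029633)/(50/365) = 0.021600 → 2.16%.

2.16%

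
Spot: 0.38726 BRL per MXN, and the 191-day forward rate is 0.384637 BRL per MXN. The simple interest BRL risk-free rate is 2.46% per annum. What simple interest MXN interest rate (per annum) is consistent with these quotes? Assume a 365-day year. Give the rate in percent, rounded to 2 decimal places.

3.78%

T = 191/365 years.
By CIP, F/S equals the BRL-to-MXN growth ratio: 0.384637/0.38726 = 0.9932268.
BRL growth factor: 1 + 0.0246×191/365 = 1.0128729.
Hence g_MXN = 1.0197801.
r = (1.0197801 − 1)/(191/365) = 0.037800 → 3.78%.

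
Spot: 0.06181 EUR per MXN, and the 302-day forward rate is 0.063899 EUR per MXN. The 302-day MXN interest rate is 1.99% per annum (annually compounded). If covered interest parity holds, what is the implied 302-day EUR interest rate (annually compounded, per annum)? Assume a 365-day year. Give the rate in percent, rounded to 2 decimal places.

T = 302/365 years.
By CIP, F/S equals the EUR-to-MXN growth ratio: 0.063899/0.06181 = 1.0337971.
The MXN side grows by (1 + 0.0199)^(302/365) = 1.0164371.
So the EUR growth factor = 1.0507897.
Annualise: 1.0507897^(365/302) − 1 = 0.061706 = 6.17%.

6.17%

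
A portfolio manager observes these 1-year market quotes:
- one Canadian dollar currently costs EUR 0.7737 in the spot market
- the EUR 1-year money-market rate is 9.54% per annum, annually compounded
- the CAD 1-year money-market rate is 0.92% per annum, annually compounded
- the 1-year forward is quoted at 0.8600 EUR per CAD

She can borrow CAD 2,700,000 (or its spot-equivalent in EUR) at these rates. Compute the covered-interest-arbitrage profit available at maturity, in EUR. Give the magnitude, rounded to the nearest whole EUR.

T = 1 year.
Route A — deposit CAD, sell forward: 2,700,000 × 1.009200 × 0.8600 = EUR 2,343,362.40.
Route B — convert at spot, deposit EUR: 2,700,000 × 0.7737 × 1.095400 = EUR 2,288,279.65.
The quoted forward overvalues CAD, so borrow EUR, buy CAD at spot, deposit the CAD at 0.92%, and sell the proceeds forward at 0.8600.
Arbitrage profit = |2,343,362.40 − 2,288,279.65| = EUR 55,083.

EUR 55,083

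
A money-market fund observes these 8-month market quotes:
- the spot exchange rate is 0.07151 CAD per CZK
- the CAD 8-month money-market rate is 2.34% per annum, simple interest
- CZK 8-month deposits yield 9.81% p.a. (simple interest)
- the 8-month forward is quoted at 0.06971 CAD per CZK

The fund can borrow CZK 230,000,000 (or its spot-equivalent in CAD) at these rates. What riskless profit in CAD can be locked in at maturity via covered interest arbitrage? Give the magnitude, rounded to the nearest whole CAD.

T = 8/12 years.
Keep in CZK, deliver into the forward: 230,000,000·1.065400·0.06971 = CAD 17,081,877.82.
Swap to CAD now, deposit: 230,000,000·0.07151·1.015600 = CAD 16,703,877.88.
The quoted forward overvalues CZK, so borrow CAD, buy CZK at spot, deposit the CZK at 9.81%, and sell the proceeds forward at 0.06971.
Profit = 17,081,877.82 − 16,703,877.88 = CAD 378,000.

CAD 378,000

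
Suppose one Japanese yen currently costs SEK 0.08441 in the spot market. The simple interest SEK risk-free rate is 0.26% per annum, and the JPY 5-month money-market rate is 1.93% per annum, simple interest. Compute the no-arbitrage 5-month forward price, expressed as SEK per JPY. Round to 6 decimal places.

T = 5/12 years.
SEK accumulates by 1 + 0.0026×5/12 = 1.0010833.
JPY growth factor: 1 + 0.0193×5/12 = 1.0080417.
CIP: F = S · (grow SEK)/(grow JPY) = 0.08441 × 1.0010833/1.0080417 = 0.08382733 SEK per JPY.

0.083827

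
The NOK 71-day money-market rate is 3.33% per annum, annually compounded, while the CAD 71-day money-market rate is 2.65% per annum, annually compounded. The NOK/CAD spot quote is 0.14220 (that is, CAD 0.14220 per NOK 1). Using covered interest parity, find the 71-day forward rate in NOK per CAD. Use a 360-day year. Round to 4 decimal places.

7.0415

T = 71/360 years.
CAD accumulates by (1 + 0.0265)^(71/360) = 1.0051717.
NOK growth factor: (1 + 0.0333)^(71/360) = 1.0064814.
So F = 0.1422 × 1.0051717 / 1.0064814 = 0.1420150 (CAD/NOK).
Quoted the other way: 1/0.1420150 = 7.0415 NOK per CAD.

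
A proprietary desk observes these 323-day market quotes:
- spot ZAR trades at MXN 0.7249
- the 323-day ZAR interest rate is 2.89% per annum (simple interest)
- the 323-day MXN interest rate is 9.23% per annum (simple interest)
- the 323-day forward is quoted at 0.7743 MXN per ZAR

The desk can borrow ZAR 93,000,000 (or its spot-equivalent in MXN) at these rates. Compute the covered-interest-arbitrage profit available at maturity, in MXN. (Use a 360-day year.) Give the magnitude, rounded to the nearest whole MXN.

T = 323/360 years.
Keep in ZAR, deliver into the forward: 93,000,000·1.0259297222·0.7743 = MXN 73,877,096.70.
Swap to MXN now, deposit: 93,000,000·0.7249·1.0828136111 = MXN 72,998,637.56.
The quoted forward overvalues ZAR, so borrow MXN, buy ZAR at spot, deposit the ZAR at 2.89%, and sell the proceeds forward at 0.7743.
The gap between the two covered legs is MXN 878,459.

MXN 878,459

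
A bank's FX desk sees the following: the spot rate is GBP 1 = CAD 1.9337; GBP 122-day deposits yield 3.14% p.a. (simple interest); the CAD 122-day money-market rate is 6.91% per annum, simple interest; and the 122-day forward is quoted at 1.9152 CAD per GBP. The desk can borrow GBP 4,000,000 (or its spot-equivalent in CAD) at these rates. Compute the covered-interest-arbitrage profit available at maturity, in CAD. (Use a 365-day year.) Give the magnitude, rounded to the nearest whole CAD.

CAD 172,244

T = 122/365 years.
Route A — deposit GBP, sell forward: 4,000,000 × 1.010495342 × 1.9152 = CAD 7,741,202.72.
Route B — convert at spot, deposit CAD: 4,000,000 × 1.9337 × 1.023096438 = CAD 7,913,446.33.
The quoted forward undervalues GBP, so borrow GBP, convert to CAD at spot, deposit the CAD at 6.91%, and buy GBP forward at 1.9152 to cover the loan.
The gap between the two covered legs is CAD 172,244.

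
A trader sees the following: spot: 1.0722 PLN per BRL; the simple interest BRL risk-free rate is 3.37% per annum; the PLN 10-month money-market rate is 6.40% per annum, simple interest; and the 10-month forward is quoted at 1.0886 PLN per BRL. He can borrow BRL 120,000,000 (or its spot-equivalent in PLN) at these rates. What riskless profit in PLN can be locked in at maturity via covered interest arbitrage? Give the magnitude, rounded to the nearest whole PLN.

T = 10/12 years.
Invest the BRL and cover forward: 120,000,000 × 1.02808333333 × 1.0886 = PLN 134,300,582.00.
Convert at spot and invest in PLN: 120,000,000 × 1.0722 × 1.05333333333 = PLN 135,526,080.00.
The quoted forward undervalues BRL, so borrow BRL, convert to PLN at spot, deposit the PLN at 6.40%, and buy BRL forward at 1.0886 to cover the loan.
Arbitrage profit = |134,300,582.00 − 135,526,080.00| = PLN 1,225,498.

PLN 1,225,498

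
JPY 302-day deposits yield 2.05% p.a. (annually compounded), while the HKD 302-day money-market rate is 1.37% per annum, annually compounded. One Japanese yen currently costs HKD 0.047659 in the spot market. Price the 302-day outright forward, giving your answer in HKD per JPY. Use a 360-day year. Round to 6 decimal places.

0.047392

T = 302/360 years.
Growth of 1 HKD over T: (1 + 0.0137)^(302/360) = 1.0114802.
Growth of 1 JPY over T: (1 + 0.0205)^(302/360) = 1.017169.
So F = 0.047659 × 1.0114802 / 1.017169 = 0.04739245 (HKD/JPY).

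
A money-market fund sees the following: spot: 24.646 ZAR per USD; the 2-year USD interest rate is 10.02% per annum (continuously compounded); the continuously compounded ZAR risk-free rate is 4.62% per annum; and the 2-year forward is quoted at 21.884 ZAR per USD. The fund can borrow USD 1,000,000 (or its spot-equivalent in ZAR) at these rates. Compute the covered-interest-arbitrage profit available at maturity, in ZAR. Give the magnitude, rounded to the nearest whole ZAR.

ZAR 291,946

T = 2 years.
Invest the USD and cover forward: 1,000,000 × 1.221891417 × 21.884 = ZAR 26,739,871.77.
Convert at spot and invest in ZAR: 1,000,000 × 24.646 × 1.0968034557 = ZAR 27,031,817.97.
The quoted forward undervalues USD, so borrow USD, convert to ZAR at spot, deposit the ZAR at 4.62%, and buy USD forward at 21.884 to cover the loan.
Arbitrage profit = |26,739,871.77 − 27,031,817.97| = ZAR 291,946.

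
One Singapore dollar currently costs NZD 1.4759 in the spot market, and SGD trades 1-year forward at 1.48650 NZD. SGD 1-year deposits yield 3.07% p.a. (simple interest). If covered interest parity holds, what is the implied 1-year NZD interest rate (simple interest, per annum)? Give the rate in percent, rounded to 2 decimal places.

T = 1 year.
By CIP, F/S equals the NZD-to-SGD growth ratio: 1.4865/1.4759 = 1.0071821.
The SGD side grows by 1 + 0.0307×1 = 1.030700.
That pins the NZD growth at 1.0381026.
r = (1.0381026 − 1)/1 = 0.038103 → 3.81%.

3.81%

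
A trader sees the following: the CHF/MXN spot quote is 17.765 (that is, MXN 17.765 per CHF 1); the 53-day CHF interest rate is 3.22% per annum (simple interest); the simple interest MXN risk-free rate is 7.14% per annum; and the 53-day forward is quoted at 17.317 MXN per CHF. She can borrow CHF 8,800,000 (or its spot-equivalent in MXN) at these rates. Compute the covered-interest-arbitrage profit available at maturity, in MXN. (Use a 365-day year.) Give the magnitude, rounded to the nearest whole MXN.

MXN 4,850,683

T = 53/365 years.
Keep in CHF, deliver into the forward: 8,800,000·1.00467561644·17.317 = MXN 153,102,115.32.
Swap to MXN now, deposit: 8,800,000·17.765·1.01036767123 = MXN 157,952,798.78.
The quoted forward undervalues CHF, so borrow CHF, convert to MXN at spot, deposit the MXN at 7.14%, and buy CHF forward at 17.317 to cover the loan.
Arbitrage profit = |153,102,115.32 − 157,952,798.78| = MXN 4,850,683.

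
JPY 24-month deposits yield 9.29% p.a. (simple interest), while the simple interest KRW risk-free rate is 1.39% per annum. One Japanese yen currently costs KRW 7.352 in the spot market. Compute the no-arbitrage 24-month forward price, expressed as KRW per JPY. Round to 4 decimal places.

6.3724

T = 2 years.
KRW accumulates by 1 + 0.0139×2 = 1.027800.
Growth of 1 JPY over T: 1 + 0.0929×2 = 1.185800.
Forward (KRW per JPY) = 7.352 × 1.027800 / 1.185800 = 6.372395.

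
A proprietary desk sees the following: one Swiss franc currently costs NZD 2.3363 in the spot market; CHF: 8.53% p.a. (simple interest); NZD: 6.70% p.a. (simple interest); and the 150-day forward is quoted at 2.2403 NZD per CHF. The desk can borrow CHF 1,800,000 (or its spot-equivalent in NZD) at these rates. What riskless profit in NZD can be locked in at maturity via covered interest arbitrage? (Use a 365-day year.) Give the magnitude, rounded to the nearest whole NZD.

NZD 147,231

T = 150/365 years.
Route A — deposit CHF, sell forward: 1,800,000 × 1.035054795 × 2.2403 = NZD 4,173,899.86.
Route B — convert at spot, deposit NZD: 1,800,000 × 2.3363 × 1.027534247 = NZD 4,321,130.87.
The quoted forward undervalues CHF, so borrow CHF, convert to NZD at spot, deposit the NZD at 6.70%, and buy CHF forward at 2.2403 to cover the loan.
The gap between the two covered legs is NZD 147,231.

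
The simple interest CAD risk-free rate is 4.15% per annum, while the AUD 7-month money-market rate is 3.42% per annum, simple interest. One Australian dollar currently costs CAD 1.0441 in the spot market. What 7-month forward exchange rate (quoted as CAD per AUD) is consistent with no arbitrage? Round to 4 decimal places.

1.0485

T = 7/12 years.
CAD growth factor: 1 + 0.0415×7/12 = 1.0242083.
Growth of 1 AUD over T: 1 + 0.0342×7/12 = 1.019950.
So F = 1.0441 × 1.0242083 / 1.019950 = 1.048459 (CAD/AUD).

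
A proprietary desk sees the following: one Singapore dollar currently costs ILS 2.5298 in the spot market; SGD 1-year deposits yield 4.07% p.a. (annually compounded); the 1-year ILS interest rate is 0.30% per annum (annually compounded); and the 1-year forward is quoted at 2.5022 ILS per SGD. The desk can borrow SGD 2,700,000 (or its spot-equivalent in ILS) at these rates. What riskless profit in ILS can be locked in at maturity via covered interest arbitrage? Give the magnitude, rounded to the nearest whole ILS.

ILS 179,955

T = 1 year.
Keep in SGD, deliver into the forward: 2,700,000·1.040700·2.5022 = ILS 7,030,906.76.
Swap to ILS now, deposit: 2,700,000·2.5298·1.003000 = ILS 6,850,951.38.
The quoted forward overvalues SGD, so borrow ILS, buy SGD at spot, deposit the SGD at 4.07%, and sell the proceeds forward at 2.5022.
The gap between the two covered legs is ILS 179,955.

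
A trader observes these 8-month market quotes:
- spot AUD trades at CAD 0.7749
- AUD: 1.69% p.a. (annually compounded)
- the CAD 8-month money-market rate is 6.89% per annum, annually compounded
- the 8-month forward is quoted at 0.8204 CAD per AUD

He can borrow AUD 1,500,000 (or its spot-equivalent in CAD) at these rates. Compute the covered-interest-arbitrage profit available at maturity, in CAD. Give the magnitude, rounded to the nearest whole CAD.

CAD 29,280

T = 8/12 years.
Invest the AUD and cover forward: 1,500,000 × 1.011235168 × 0.8204 = CAD 1,244,426.00.
Convert at spot and invest in CAD: 1,500,000 × 0.7749 × 1.045421397 = CAD 1,215,145.56.
The quoted forward overvalues AUD, so borrow CAD, buy AUD at spot, deposit the AUD at 1.69%, and sell the proceeds forward at 0.8204.
The gap between the two covered legs is CAD 29,280.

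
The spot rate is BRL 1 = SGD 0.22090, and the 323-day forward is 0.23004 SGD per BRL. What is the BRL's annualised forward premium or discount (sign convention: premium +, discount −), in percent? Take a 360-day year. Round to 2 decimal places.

+4.61%

T = 323/360 years.
(F − S)/S = (0.23004 − 0.2209)/0.2209 = 0.0413762.
×(1/T) gives 4.61% p.a.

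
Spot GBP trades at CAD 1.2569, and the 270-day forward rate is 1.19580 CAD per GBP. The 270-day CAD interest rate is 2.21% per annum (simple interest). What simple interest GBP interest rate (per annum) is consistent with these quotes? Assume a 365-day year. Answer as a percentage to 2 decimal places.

9.23%

T = 270/365 years.
CIP gives F = S · g_CAD/g_GBP, so g_CAD/g_GBP = 1.1958/1.2569 = 0.9513883.
CAD growth factor: 1 + 0.0221×270/365 = 1.0163479.
So the GBP growth factor = 1.0682787.
r = (1.0682787 − 1)/(270/365) = 0.092303 → 9.23%.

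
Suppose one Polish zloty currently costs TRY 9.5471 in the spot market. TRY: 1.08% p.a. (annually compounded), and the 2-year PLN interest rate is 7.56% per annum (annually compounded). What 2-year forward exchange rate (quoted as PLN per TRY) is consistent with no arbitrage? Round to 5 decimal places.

T = 2 years.
TRY accumulates by (1 + 0.0108)^2 = 1.0217166.
PLN accumulates by (1 + 0.0756)^2 = 1.1569154.
So F = 9.5471 × 1.0217166 / 1.1569154 = 8.431412 (TRY/PLN).
Invert for PLN per TRY: 1 / 8.431412 = 0.11860.

0.11860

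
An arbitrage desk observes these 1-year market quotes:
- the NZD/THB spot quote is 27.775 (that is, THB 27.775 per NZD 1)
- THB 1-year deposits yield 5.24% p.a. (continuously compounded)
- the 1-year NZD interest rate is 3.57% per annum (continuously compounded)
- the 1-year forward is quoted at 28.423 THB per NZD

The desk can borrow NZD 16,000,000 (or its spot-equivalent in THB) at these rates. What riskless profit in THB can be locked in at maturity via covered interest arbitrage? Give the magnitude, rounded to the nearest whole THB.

T = 1 year.
Route A — deposit NZD, sell forward: 16,000,000 × 1.03634489638 × 28.423 = THB 471,296,495.84.
Route B — convert at spot, deposit THB: 16,000,000 × 27.775 × 1.05379717709 = THB 468,307,465.50.
The quoted forward overvalues NZD, so borrow THB, buy NZD at spot, deposit the NZD at 3.57%, and sell the proceeds forward at 28.423.
Profit = 471,296,495.84 − 468,307,465.50 = THB 2,989,030.

THB 2,989,030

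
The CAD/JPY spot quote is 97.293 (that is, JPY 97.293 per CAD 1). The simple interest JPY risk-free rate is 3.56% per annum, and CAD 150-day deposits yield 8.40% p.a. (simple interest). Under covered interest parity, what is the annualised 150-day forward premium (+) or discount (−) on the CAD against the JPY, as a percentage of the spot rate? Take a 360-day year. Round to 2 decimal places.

T = 150/360 years.
F = S · g_JPY/g_CAD = 97.293 × 1.0148333/1.035000 = 95.397272.
(F − S)/S ÷ T = (95.397272 − 97.293)/97.293/(150/360) = -0.046763 → -4.68%.

-4.68%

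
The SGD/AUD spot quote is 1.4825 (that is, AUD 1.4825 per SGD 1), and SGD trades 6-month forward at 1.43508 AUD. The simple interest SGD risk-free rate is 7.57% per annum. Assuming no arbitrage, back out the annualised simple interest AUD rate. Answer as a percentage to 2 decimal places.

T = 6/12 years.
By CIP, F/S equals the AUD-to-SGD growth ratio: 1.43508/1.4825 = 0.9680135.
The SGD side grows by 1 + 0.0757×6/12 = 1.037850.
So the AUD growth factor = 1.0046528.
r = (1.0046528 − 1)/(6/12) = 0.009306 → 0.93%.

0.93%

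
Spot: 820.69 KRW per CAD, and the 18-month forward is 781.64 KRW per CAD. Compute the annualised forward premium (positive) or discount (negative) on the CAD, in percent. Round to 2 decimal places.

T = 18/12 years.
Period premium: (781.64 − 820.69)/820.69 = -0.0475819.
×(1/T) gives -3.17% p.a.

-3.17%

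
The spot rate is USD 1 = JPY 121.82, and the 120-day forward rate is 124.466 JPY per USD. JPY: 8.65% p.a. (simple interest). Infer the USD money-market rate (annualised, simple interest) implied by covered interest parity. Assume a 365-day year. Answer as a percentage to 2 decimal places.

2.00%

T = 120/365 years.
CIP gives F = S · g_JPY/g_USD, so g_JPY/g_USD = 124.466/121.82 = 1.0217206.
The JPY side grows by 1 + 0.0865×120/365 = 1.0284384.
So the USD growth factor = 1.006575.
(1.006575 − 1)/T = 0.019999, i.e. 2.00%.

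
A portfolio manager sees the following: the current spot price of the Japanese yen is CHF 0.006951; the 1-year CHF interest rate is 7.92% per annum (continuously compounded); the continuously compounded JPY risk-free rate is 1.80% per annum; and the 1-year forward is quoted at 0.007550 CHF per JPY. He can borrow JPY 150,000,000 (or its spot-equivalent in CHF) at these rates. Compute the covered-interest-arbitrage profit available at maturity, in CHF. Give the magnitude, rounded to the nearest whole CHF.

CHF 24,484

T = 1 year.
Keep in JPY, deliver into the forward: 150,000,000·1.018162976·0.007550 = CHF 1,153,069.57.
Swap to CHF now, deposit: 150,000,000·0.006951·1.082420785 = CHF 1,128,586.03.
The quoted forward overvalues JPY, so borrow CHF, buy JPY at spot, deposit the JPY at 1.80%, and sell the proceeds forward at 0.007550.
Profit = 1,153,069.57 − 1,128,586.03 = CHF 24,484.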